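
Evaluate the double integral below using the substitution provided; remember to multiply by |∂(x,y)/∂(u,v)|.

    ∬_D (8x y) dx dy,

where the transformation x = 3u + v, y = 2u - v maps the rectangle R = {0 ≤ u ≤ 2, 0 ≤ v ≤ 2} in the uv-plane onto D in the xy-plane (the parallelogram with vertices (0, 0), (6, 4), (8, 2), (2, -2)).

Compute the Jacobian determinant of (x, y) with respect to (u, v):

    ∂(x,y)/∂(u,v) = | 3  1 | = (3)(-1) - (1)(2) = -5.
                   | 2  -1 |

Its absolute value is |J| = 5 (the area scaling factor).

Substituting x = 3u + v, y = 2u - v into the integrand,

    8x y → 48u^2 - 8u v - 8v^2,

so the integral becomes

    ∬_R (48u^2 - 8u v - 8v^2) · |J| du dv = ∫_0^2 ∫_0^2 (240u^2 - 40u v - 40v^2) dv du.

Inner (v): 480u^2 - 80u - 320/3.
Outer (u): 2720/3.

Therefore ∬_D (8x y) dx dy = 2720/3.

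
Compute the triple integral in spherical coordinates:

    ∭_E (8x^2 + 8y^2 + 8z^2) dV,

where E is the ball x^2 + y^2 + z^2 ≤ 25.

In spherical coordinates, x = ρ sin(φ) cos(θ), y = ρ sin(φ) sin(θ), z = ρ cos(φ), and dV = ρ^2 sin(φ) dρ dφ dθ.

The integrand becomes 8ρ^2, so

    ∭_E (8x^2 + 8y^2 + 8z^2) dV = ∫_{0}^{2π} ∫_{0}^{π} ∫_{0}^{5} (8ρ^2) · ρ^2 sin(φ) dρ dφ dθ.

Inner (ρ): 5000sin(φ).
Middle (φ): 10000.
Outer (θ): 20000π.

Therefore the triple integral equals 20000π.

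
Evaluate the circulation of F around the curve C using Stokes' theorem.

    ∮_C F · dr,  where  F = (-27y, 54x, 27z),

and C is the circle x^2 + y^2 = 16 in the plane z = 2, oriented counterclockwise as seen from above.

Let S be the flat disk x^2 + y^2 ≤ 16 in the plane z = 2, with upward unit normal n̂ = ẑ. By Stokes' theorem,

    ∮_C F · dr = ∬_S (∇ × F) · n̂ dS = ∬_D (curl F)_z dA,

where D is the disk x^2 + y^2 ≤ 16.

Compute the curl of F = (-27y, 54x, 27z):
    (∇ × F)_x = ∂F_z/∂y - ∂F_y/∂z = 0,
    (∇ × F)_y = ∂F_x/∂z - ∂F_z/∂x = 0,
    (∇ × F)_z = ∂F_y/∂x - ∂F_x/∂y = 81.

On z = 2, (curl F)_z = 81.

Convert to polar (x = r cos θ, y = r sin θ, dA = r dr dθ); the integrand becomes 81, so

    ∬_D (curl F)_z dA = ∫_0^{2π} ∫_0^{4} (81) · r dr dθ.

Inner (r from 0 to 4): 648.
Outer (θ from 0 to 2π): 1296π.

Therefore ∮_C F · dr = 1296π.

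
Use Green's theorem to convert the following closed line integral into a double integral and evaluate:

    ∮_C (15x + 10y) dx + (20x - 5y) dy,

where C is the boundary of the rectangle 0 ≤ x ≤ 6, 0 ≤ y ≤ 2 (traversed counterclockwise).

Green's theorem converts the closed line integral into a double integral over the enclosed region D:

    ∮_C P dx + Q dy = ∬_D (∂Q/∂x - ∂P/∂y) dA.

Here P = 15x + 10y, Q = 20x - 5y, so

    ∂Q/∂x = 20,    ∂P/∂y = 10,
    ∂Q/∂x - ∂P/∂y = 10.

D is the region 0 ≤ x ≤ 6, 0 ≤ y ≤ 2. Evaluating the double integral:

    ∬_D (10) dA = ∫_0^{6} ∫_0^{2} (10) dy dx.

Inner (y from 0 to 2): 20.
Outer (x from 0 to 6): 120.

Therefore ∮_C P dx + Q dy = 120.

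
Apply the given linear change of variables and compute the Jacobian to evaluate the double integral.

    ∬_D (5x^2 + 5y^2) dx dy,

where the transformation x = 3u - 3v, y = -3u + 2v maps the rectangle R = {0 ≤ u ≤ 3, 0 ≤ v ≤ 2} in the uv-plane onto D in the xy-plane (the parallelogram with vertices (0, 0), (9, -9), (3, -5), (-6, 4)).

Compute the Jacobian determinant of (x, y) with respect to (u, v):

    ∂(x,y)/∂(u,v) = | 3  -3 | = (3)(2) - (-3)(-3) = -3.
                   | -3  2 |

Its absolute value is |J| = 3 (the area scaling factor).

Substituting x = 3u - 3v, y = -3u + 2v into the integrand,

    5x^2 + 5y^2 → 90u^2 - 150u v + 65v^2,

so the integral becomes

    ∬_R (90u^2 - 150u v + 65v^2) · |J| du dv = ∫_0^3 ∫_0^2 (270u^2 - 450u v + 195v^2) dv du.

Inner (v): 540u^2 - 900u + 520.
Outer (u): 2370.

Therefore ∬_D (5x^2 + 5y^2) dx dy = 2370.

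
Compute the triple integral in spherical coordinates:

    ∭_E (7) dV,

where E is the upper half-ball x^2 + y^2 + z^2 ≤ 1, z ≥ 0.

In spherical coordinates, x = ρ sin(φ) cos(θ), y = ρ sin(φ) sin(θ), z = ρ cos(φ), and dV = ρ^2 sin(φ) dρ dφ dθ.

The integrand becomes 7, so

    ∭_E (7) dV = ∫_{0}^{2π} ∫_{0}^{π/2} ∫_{0}^{1} (7) · ρ^2 sin(φ) dρ dφ dθ.

Inner (ρ): 7sin(φ)/3.
Middle (φ): 7/3.
Outer (θ): 14π/3.

Therefore the triple integral equals 14π/3.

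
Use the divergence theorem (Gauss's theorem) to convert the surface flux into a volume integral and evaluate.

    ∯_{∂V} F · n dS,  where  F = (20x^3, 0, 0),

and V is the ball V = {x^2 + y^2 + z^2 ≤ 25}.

By the divergence theorem,

    ∯_{∂V} F · n dS = ∭_V (∇ · F) dV.

Compute the divergence:
    ∇ · F = ∂F_x/∂x + ∂F_y/∂y + ∂F_z/∂z = 60x^2 + 0 + 0 = 60x^2.

In spherical coordinates, x = ρ sin(φ) cos(θ), y = ρ sin(φ) sin(θ), z = ρ cos(φ), dV = ρ^2 sin(φ) dρ dφ dθ, with 0 ≤ ρ ≤ 5, 0 ≤ φ ≤ π, 0 ≤ θ ≤ 2π.

The integrand, after substitution and multiplying by the volume element, becomes (60ρ^2sin(φ)^2cos(θ)^2) · ρ^2 sin(φ), so

    ∭_V (∇·F) dV = ∫_0^{2π} ∫_0^{π} ∫_0^{5} (60ρ^2sin(φ)^2cos(θ)^2) · ρ^2 sin(φ) dρ dφ dθ.

Inner (ρ from 0 to 5): 37500sin(φ)^3cos(θ)^2.
Middle (φ from 0 to π): 50000cos(θ)^2.
Outer (θ from 0 to 2π): 50000π.

Therefore ∯_{∂V} F · n dS = 50000π.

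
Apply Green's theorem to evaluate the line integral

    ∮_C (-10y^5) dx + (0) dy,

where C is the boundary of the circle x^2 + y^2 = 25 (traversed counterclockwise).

Green's theorem converts the closed line integral into a double integral over the enclosed region D:

    ∮_C P dx + Q dy = ∬_D (∂Q/∂x - ∂P/∂y) dA.

Here P = -10y^5, Q = 0, so

    ∂Q/∂x = 0,    ∂P/∂y = -50y^4,
    ∂Q/∂x - ∂P/∂y = 50y^4.

D is the region x^2 + y^2 ≤ 25. Evaluating the double integral:

In polar coordinates (x = r cos θ, y = r sin θ, dA = r dr dθ) the integrand becomes 50r^4sin(θ)^4, so

    ∬_D (50y^4) dA = ∫_0^{2π} ∫_0^{5} (50r^4sin(θ)^4) · r dr dθ.

Inner (r from 0 to 5): 390625sin(θ)^4/3.
Outer (θ from 0 to 2π): 390625π/4.

Therefore ∮_C P dx + Q dy = 390625π/4.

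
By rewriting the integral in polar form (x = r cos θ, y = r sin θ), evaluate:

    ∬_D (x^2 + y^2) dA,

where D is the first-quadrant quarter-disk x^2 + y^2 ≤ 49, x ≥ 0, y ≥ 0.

The region D is 0 ≤ r ≤ 7, 0 ≤ θ ≤ π/2 in polar coordinates, where x = r cos(θ), y = r sin(θ), and dA = r dr dθ.

Under the substitution, the integrand becomes r^2, so

    ∬_D (x^2 + y^2) dA = ∫_{0}^{π/2} ∫_{0}^{7} (r^2) · r dr dθ.

Inner integral (in r): ∫_{0}^{7} (r^2) · r dr = 2401/4.

Outer integral (in θ): ∫_{0}^{π/2} (2401/4) dθ = 2401π/8.

Therefore ∬_D (x^2 + y^2) dA = 2401π/8.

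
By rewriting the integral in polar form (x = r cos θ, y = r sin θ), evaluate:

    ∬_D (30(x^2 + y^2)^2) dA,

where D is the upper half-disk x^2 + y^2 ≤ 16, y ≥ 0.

The region D is 0 ≤ r ≤ 4, 0 ≤ θ ≤ π in polar coordinates, where x = r cos(θ), y = r sin(θ), and dA = r dr dθ.

Under the substitution, the integrand becomes 30r^4, so

    ∬_D (30(x^2 + y^2)^2) dA = ∫_{0}^{π} ∫_{0}^{4} (30r^4) · r dr dθ.

Inner integral (in r): ∫_{0}^{4} (30r^4) · r dr = 20480.

Outer integral (in θ): ∫_{0}^{π} (20480) dθ = 20480π.

Therefore ∬_D (30(x^2 + y^2)^2) dA = 20480π.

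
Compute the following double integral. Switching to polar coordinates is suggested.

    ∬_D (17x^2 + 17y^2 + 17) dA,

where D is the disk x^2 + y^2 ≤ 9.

The region D is 0 ≤ r ≤ 3, 0 ≤ θ ≤ 2π in polar coordinates, where x = r cos(θ), y = r sin(θ), and dA = r dr dθ.

Under the substitution, the integrand becomes 17r^2 + 17, so

    ∬_D (17x^2 + 17y^2 + 17) dA = ∫_{0}^{2π} ∫_{0}^{3} (17r^2 + 17) · r dr dθ.

Inner integral (in r): ∫_{0}^{3} (17r^2 + 17) · r dr = 1683/4.

Outer integral (in θ): ∫_{0}^{2π} (1683/4) dθ = 1683π/2.

Therefore ∬_D (17x^2 + 17y^2 + 17) dA = 1683π/2.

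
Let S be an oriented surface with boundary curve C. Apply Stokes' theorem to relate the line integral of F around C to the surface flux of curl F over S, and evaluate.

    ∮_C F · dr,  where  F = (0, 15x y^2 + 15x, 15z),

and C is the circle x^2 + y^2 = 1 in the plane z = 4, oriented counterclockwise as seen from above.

Let S be the flat disk x^2 + y^2 ≤ 1 in the plane z = 4, with upward unit normal n̂ = ẑ. By Stokes' theorem,

    ∮_C F · dr = ∬_S (∇ × F) · n̂ dS = ∬_D (curl F)_z dA,

where D is the disk x^2 + y^2 ≤ 1.

Compute the curl of F = (0, 15x y^2 + 15x, 15z):
    (∇ × F)_x = ∂F_z/∂y - ∂F_y/∂z = 0,
    (∇ × F)_y = ∂F_x/∂z - ∂F_z/∂x = 0,
    (∇ × F)_z = ∂F_y/∂x - ∂F_x/∂y = 15y^2 + 15.

On z = 4, (curl F)_z = 15y^2 + 15.

Convert to polar (x = r cos θ, y = r sin θ, dA = r dr dθ); the integrand becomes 15r^2sin(θ)^2 + 15, so

    ∬_D (curl F)_z dA = ∫_0^{2π} ∫_0^{1} (15r^2sin(θ)^2 + 15) · r dr dθ.

Inner (r from 0 to 1): 15sin(θ)^2/4 + 15/2.
Outer (θ from 0 to 2π): 75π/4.

Therefore ∮_C F · dr = 75π/4.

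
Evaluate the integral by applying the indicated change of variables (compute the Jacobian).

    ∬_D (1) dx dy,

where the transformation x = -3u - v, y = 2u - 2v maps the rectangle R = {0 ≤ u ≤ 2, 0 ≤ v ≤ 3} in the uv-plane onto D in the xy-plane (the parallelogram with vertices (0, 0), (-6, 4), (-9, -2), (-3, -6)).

Compute the Jacobian determinant of (x, y) with respect to (u, v):

    ∂(x,y)/∂(u,v) = | -3  -1 | = (-3)(-2) - (-1)(2) = 8.
                   | 2  -2 |

Its absolute value is |J| = 8 (the area scaling factor).

Substituting x = -3u - v, y = 2u - 2v into the integrand,

    1 → 1,

so the integral becomes

    ∬_R (1) · |J| du dv = ∫_0^2 ∫_0^3 (8) dv du.

Inner (v): 24.
Outer (u): 48.

Therefore ∬_D (1) dx dy = 48.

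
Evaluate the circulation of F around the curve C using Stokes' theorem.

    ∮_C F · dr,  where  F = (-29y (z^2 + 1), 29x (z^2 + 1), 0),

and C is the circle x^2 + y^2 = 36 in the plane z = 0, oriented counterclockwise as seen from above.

Let S be the flat disk x^2 + y^2 ≤ 36 in the plane z = 0, with upward unit normal n̂ = ẑ. By Stokes' theorem,

    ∮_C F · dr = ∬_S (∇ × F) · n̂ dS = ∬_D (curl F)_z dA,

where D is the disk x^2 + y^2 ≤ 36.

Compute the curl of F = (-29y (z^2 + 1), 29x (z^2 + 1), 0):
    (∇ × F)_x = ∂F_z/∂y - ∂F_y/∂z = -58x z,
    (∇ × F)_y = ∂F_x/∂z - ∂F_z/∂x = -58y z,
    (∇ × F)_z = ∂F_y/∂x - ∂F_x/∂y = 58z^2 + 58.

On z = 0, (curl F)_z = 58.

Convert to polar (x = r cos θ, y = r sin θ, dA = r dr dθ); the integrand becomes 58, so

    ∬_D (curl F)_z dA = ∫_0^{2π} ∫_0^{6} (58) · r dr dθ.

Inner (r from 0 to 6): 1044.
Outer (θ from 0 to 2π): 2088π.

Therefore ∮_C F · dr = 2088π.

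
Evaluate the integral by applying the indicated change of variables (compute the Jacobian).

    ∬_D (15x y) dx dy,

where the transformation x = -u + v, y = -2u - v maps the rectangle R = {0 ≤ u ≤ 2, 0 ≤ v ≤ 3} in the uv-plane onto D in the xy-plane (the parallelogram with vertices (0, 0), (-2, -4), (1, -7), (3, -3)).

Compute the Jacobian determinant of (x, y) with respect to (u, v):

    ∂(x,y)/∂(u,v) = | -1  1 | = (-1)(-1) - (1)(-2) = 3.
                   | -2  -1 |

Its absolute value is |J| = 3 (the area scaling factor).

Substituting x = -u + v, y = -2u - v into the integrand,

    15x y → 30u^2 - 15u v - 15v^2,

so the integral becomes

    ∬_R (30u^2 - 15u v - 15v^2) · |J| du dv = ∫_0^2 ∫_0^3 (90u^2 - 45u v - 45v^2) dv du.

Inner (v): 270u^2 - 405u/2 - 405.
Outer (u): -495.

Therefore ∬_D (15x y) dx dy = -495.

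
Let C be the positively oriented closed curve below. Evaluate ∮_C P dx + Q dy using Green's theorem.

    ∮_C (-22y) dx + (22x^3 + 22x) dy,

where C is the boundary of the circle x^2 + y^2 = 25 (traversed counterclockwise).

Green's theorem converts the closed line integral into a double integral over the enclosed region D:

    ∮_C P dx + Q dy = ∬_D (∂Q/∂x - ∂P/∂y) dA.

Here P = -22y, Q = 22x^3 + 22x, so

    ∂Q/∂x = 66x^2 + 22,    ∂P/∂y = -22,
    ∂Q/∂x - ∂P/∂y = 66x^2 + 44.

D is the region x^2 + y^2 ≤ 25. Evaluating the double integral:

In polar coordinates (x = r cos θ, y = r sin θ, dA = r dr dθ) the integrand becomes 66r^2cos(θ)^2 + 44, so

    ∬_D (66x^2 + 44) dA = ∫_0^{2π} ∫_0^{5} (66r^2cos(θ)^2 + 44) · r dr dθ.

Inner (r from 0 to 5): 20625cos(θ)^2/2 + 550.
Outer (θ from 0 to 2π): 22825π/2.

Therefore ∮_C P dx + Q dy = 22825π/2.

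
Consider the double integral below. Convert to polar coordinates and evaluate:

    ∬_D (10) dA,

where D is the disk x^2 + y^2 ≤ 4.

The region D is 0 ≤ r ≤ 2, 0 ≤ θ ≤ 2π in polar coordinates, where x = r cos(θ), y = r sin(θ), and dA = r dr dθ.

Under the substitution, the integrand becomes 10, so

    ∬_D (10) dA = ∫_{0}^{2π} ∫_{0}^{2} (10) · r dr dθ.

Inner integral (in r): ∫_{0}^{2} (10) · r dr = 20.

Outer integral (in θ): ∫_{0}^{2π} (20) dθ = 40π.

Therefore ∬_D (10) dA = 40π.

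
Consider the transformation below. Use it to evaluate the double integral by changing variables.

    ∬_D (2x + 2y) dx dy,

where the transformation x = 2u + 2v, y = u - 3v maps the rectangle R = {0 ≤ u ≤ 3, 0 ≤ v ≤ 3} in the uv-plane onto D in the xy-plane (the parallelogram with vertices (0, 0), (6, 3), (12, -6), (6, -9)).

Compute the Jacobian determinant of (x, y) with respect to (u, v):

    ∂(x,y)/∂(u,v) = | 2  2 | = (2)(-3) - (2)(1) = -8.
                   | 1  -3 |

Its absolute value is |J| = 8 (the area scaling factor).

Substituting x = 2u + 2v, y = u - 3v into the integrand,

    2x + 2y → 6u - 2v,

so the integral becomes

    ∬_R (6u - 2v) · |J| du dv = ∫_0^3 ∫_0^3 (48u - 16v) dv du.

Inner (v): 144u - 72.
Outer (u): 432.

Therefore ∬_D (2x + 2y) dx dy = 432.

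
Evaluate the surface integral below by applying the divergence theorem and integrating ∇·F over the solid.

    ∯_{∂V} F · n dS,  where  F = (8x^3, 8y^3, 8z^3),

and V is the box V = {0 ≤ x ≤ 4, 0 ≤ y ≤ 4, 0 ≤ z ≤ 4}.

By the divergence theorem,

    ∯_{∂V} F · n dS = ∭_V (∇ · F) dV.

Compute the divergence:
    ∇ · F = ∂F_x/∂x + ∂F_y/∂y + ∂F_z/∂z = 24x^2 + 24y^2 + 24z^2.

V is a rectangular box, so dV = dx dy dz with 0 ≤ x ≤ 4, 0 ≤ y ≤ 4, 0 ≤ z ≤ 4.

Integrate (24x^2 + 24y^2 + 24z^2) over V as an iterated integral:

    ∭_V (∇·F) dV = ∫_0^{4} ∫_0^{4} ∫_0^{4} (24x^2 + 24y^2 + 24z^2) dz dy dx.

Inner (z from 0 to 4): 96x^2 + 96y^2 + 512.
Middle (y from 0 to 4): 384x^2 + 4096.
Outer (x from 0 to 4): 24576.

Therefore ∯_{∂V} F · n dS = 24576.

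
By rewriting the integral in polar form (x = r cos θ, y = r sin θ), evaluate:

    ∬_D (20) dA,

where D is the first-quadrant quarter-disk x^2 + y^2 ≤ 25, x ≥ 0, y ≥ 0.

The region D is 0 ≤ r ≤ 5, 0 ≤ θ ≤ π/2 in polar coordinates, where x = r cos(θ), y = r sin(θ), and dA = r dr dθ.

Under the substitution, the integrand becomes 20, so

    ∬_D (20) dA = ∫_{0}^{π/2} ∫_{0}^{5} (20) · r dr dθ.

Inner integral (in r): ∫_{0}^{5} (20) · r dr = 250.

Outer integral (in θ): ∫_{0}^{π/2} (250) dθ = 125π.

Therefore ∬_D (20) dA = 125π.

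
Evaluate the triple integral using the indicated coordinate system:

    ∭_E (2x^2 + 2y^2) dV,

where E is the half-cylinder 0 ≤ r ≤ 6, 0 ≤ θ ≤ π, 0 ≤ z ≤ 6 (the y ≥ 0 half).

In cylindrical coordinates, x = r cos(θ), y = r sin(θ), z = z, and dV = r dr dθ dz.

The integrand becomes 2r^2, so

    ∭_E (2x^2 + 2y^2) dV = ∫_{0}^{π} ∫_{0}^{6} ∫_{0}^{6} (2r^2) · r dz dr dθ.

Inner (z): 12r^3.
Middle (r from 0 to 6): 3888.
Outer (θ): 3888π.

Therefore the triple integral equals 3888π.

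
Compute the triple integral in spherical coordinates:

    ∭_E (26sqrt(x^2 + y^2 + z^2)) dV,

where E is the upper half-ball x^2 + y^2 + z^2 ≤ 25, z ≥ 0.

In spherical coordinates, x = ρ sin(φ) cos(θ), y = ρ sin(φ) sin(θ), z = ρ cos(φ), and dV = ρ^2 sin(φ) dρ dφ dθ.

The integrand becomes 26ρ, so

    ∭_E (26sqrt(x^2 + y^2 + z^2)) dV = ∫_{0}^{2π} ∫_{0}^{π/2} ∫_{0}^{5} (26ρ) · ρ^2 sin(φ) dρ dφ dθ.

Inner (ρ): 8125sin(φ)/2.
Middle (φ): 8125/2.
Outer (θ): 8125π.

Therefore the triple integral equals 8125π.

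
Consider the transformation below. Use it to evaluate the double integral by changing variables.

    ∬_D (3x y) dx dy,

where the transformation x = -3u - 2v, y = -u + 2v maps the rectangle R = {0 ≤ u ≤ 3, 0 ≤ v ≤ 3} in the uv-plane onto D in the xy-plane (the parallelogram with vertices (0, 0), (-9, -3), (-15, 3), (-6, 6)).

Compute the Jacobian determinant of (x, y) with respect to (u, v):

    ∂(x,y)/∂(u,v) = | -3  -2 | = (-3)(2) - (-2)(-1) = -8.
                   | -1  2 |

Its absolute value is |J| = 8 (the area scaling factor).

Substituting x = -3u - 2v, y = -u + 2v into the integrand,

    3x y → 9u^2 - 12u v - 12v^2,

so the integral becomes

    ∬_R (9u^2 - 12u v - 12v^2) · |J| du dv = ∫_0^3 ∫_0^3 (72u^2 - 96u v - 96v^2) dv du.

Inner (v): 216u^2 - 432u - 864.
Outer (u): -2592.

Therefore ∬_D (3x y) dx dy = -2592.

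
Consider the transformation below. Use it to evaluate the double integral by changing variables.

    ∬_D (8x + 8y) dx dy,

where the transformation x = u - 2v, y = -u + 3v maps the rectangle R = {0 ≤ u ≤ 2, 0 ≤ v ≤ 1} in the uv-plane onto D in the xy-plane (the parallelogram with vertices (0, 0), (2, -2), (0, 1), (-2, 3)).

Compute the Jacobian determinant of (x, y) with respect to (u, v):

    ∂(x,y)/∂(u,v) = | 1  -2 | = (1)(3) - (-2)(-1) = 1.
                   | -1  3 |

Its absolute value is |J| = 1 (the area scaling factor).

Substituting x = u - 2v, y = -u + 3v into the integrand,

    8x + 8y → 8v,

so the integral becomes

    ∬_R (8v) · |J| du dv = ∫_0^2 ∫_0^1 (8v) dv du.

Inner (v): 4.
Outer (u): 8.

Therefore ∬_D (8x + 8y) dx dy = 8.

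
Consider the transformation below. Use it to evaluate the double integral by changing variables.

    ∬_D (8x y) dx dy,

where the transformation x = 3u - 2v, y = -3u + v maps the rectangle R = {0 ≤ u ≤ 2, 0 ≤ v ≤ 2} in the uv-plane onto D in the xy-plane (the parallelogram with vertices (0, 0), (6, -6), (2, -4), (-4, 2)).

Compute the Jacobian determinant of (x, y) with respect to (u, v):

    ∂(x,y)/∂(u,v) = | 3  -2 | = (3)(1) - (-2)(-3) = -3.
                   | -3  1 |

Its absolute value is |J| = 3 (the area scaling factor).

Substituting x = 3u - 2v, y = -3u + v into the integrand,

    8x y → -72u^2 + 72u v - 16v^2,

so the integral becomes

    ∬_R (-72u^2 + 72u v - 16v^2) · |J| du dv = ∫_0^2 ∫_0^2 (-216u^2 + 216u v - 48v^2) dv du.

Inner (v): -432u^2 + 432u - 128.
Outer (u): -544.

Therefore ∬_D (8x y) dx dy = -544.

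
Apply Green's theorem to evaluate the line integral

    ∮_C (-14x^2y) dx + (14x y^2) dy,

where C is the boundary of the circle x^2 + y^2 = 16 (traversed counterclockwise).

Green's theorem converts the closed line integral into a double integral over the enclosed region D:

    ∮_C P dx + Q dy = ∬_D (∂Q/∂x - ∂P/∂y) dA.

Here P = -14x^2y, Q = 14x y^2, so

    ∂Q/∂x = 14y^2,    ∂P/∂y = -14x^2,
    ∂Q/∂x - ∂P/∂y = 14x^2 + 14y^2.

D is the region x^2 + y^2 ≤ 16. Evaluating the double integral:

In polar coordinates (x = r cos θ, y = r sin θ, dA = r dr dθ) the integrand becomes 14r^2, so

    ∬_D (14x^2 + 14y^2) dA = ∫_0^{2π} ∫_0^{4} (14r^2) · r dr dθ.

Inner (r from 0 to 4): 896.
Outer (θ from 0 to 2π): 1792π.

Therefore ∮_C P dx + Q dy = 1792π.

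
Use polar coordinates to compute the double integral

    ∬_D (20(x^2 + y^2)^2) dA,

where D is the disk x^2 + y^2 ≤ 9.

The region D is 0 ≤ r ≤ 3, 0 ≤ θ ≤ 2π in polar coordinates, where x = r cos(θ), y = r sin(θ), and dA = r dr dθ.

Under the substitution, the integrand becomes 20r^4, so

    ∬_D (20(x^2 + y^2)^2) dA = ∫_{0}^{2π} ∫_{0}^{3} (20r^4) · r dr dθ.

Inner integral (in r): ∫_{0}^{3} (20r^4) · r dr = 2430.

Outer integral (in θ): ∫_{0}^{2π} (2430) dθ = 4860π.

Therefore ∬_D (20(x^2 + y^2)^2) dA = 4860π.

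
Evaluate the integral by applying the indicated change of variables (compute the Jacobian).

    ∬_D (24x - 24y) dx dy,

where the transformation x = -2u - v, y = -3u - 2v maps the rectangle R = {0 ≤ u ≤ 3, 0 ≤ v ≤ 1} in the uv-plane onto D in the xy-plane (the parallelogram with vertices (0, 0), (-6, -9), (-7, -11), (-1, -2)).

Compute the Jacobian determinant of (x, y) with respect to (u, v):

    ∂(x,y)/∂(u,v) = | -2  -1 | = (-2)(-2) - (-1)(-3) = 1.
                   | -3  -2 |

Its absolute value is |J| = 1 (the area scaling factor).

Substituting x = -2u - v, y = -3u - 2v into the integrand,

    24x - 24y → 24u + 24v,

so the integral becomes

    ∬_R (24u + 24v) · |J| du dv = ∫_0^3 ∫_0^1 (24u + 24v) dv du.

Inner (v): 24u + 12.
Outer (u): 144.

Therefore ∬_D (24x - 24y) dx dy = 144.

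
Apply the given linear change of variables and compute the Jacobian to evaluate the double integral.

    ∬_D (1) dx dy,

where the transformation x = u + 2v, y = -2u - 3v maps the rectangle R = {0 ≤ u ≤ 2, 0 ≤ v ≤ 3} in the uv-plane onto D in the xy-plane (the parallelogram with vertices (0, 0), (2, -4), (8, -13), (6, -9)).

Compute the Jacobian determinant of (x, y) with respect to (u, v):

    ∂(x,y)/∂(u,v) = | 1  2 | = (1)(-3) - (2)(-2) = 1.
                   | -2  -3 |

Its absolute value is |J| = 1 (the area scaling factor).

Substituting x = u + 2v, y = -2u - 3v into the integrand,

    1 → 1,

so the integral becomes

    ∬_R (1) · |J| du dv = ∫_0^2 ∫_0^3 (1) dv du.

Inner (v): 3.
Outer (u): 6.

Therefore ∬_D (1) dx dy = 6.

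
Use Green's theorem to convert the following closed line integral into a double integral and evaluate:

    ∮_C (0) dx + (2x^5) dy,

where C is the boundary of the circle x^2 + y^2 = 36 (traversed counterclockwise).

Green's theorem converts the closed line integral into a double integral over the enclosed region D:

    ∮_C P dx + Q dy = ∬_D (∂Q/∂x - ∂P/∂y) dA.

Here P = 0, Q = 2x^5, so

    ∂Q/∂x = 10x^4,    ∂P/∂y = 0,
    ∂Q/∂x - ∂P/∂y = 10x^4.

D is the region x^2 + y^2 ≤ 36. Evaluating the double integral:

In polar coordinates (x = r cos θ, y = r sin θ, dA = r dr dθ) the integrand becomes 10r^4cos(θ)^4, so

    ∬_D (10x^4) dA = ∫_0^{2π} ∫_0^{6} (10r^4cos(θ)^4) · r dr dθ.

Inner (r from 0 to 6): 77760cos(θ)^4.
Outer (θ from 0 to 2π): 58320π.

Therefore ∮_C P dx + Q dy = 58320π.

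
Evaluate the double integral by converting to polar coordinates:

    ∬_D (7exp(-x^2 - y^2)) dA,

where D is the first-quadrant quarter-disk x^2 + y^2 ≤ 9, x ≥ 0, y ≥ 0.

The region D is 0 ≤ r ≤ 3, 0 ≤ θ ≤ π/2 in polar coordinates, where x = r cos(θ), y = r sin(θ), and dA = r dr dθ.

Under the substitution, the integrand becomes 7exp(-r^2), so

    ∬_D (7exp(-x^2 - y^2)) dA = ∫_{0}^{π/2} ∫_{0}^{3} (7exp(-r^2)) · r dr dθ.

Inner integral (in r): ∫_{0}^{3} (7exp(-r^2)) · r dr = 7/2 - 7exp(-9)/2.

Outer integral (in θ): ∫_{0}^{π/2} (7/2 - 7exp(-9)/2) dθ = -7π (1 - exp(9))exp(-9)/4.

Therefore ∬_D (7exp(-x^2 - y^2)) dA = -7π (1 - exp(9))exp(-9)/4.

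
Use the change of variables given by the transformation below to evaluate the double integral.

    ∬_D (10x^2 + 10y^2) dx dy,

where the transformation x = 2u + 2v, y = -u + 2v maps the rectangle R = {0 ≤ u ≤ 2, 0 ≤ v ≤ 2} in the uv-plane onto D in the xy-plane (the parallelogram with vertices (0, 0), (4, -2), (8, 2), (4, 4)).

Compute the Jacobian determinant of (x, y) with respect to (u, v):

    ∂(x,y)/∂(u,v) = | 2  2 | = (2)(2) - (2)(-1) = 6.
                   | -1  2 |

Its absolute value is |J| = 6 (the area scaling factor).

Substituting x = 2u + 2v, y = -u + 2v into the integrand,

    10x^2 + 10y^2 → 50u^2 + 40u v + 80v^2,

so the integral becomes

    ∬_R (50u^2 + 40u v + 80v^2) · |J| du dv = ∫_0^2 ∫_0^2 (300u^2 + 240u v + 480v^2) dv du.

Inner (v): 600u^2 + 480u + 1280.
Outer (u): 5120.

Therefore ∬_D (10x^2 + 10y^2) dx dy = 5120.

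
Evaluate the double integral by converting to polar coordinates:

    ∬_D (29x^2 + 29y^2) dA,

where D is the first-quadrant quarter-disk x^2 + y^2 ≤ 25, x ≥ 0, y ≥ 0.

The region D is 0 ≤ r ≤ 5, 0 ≤ θ ≤ π/2 in polar coordinates, where x = r cos(θ), y = r sin(θ), and dA = r dr dθ.

Under the substitution, the integrand becomes 29r^2, so

    ∬_D (29x^2 + 29y^2) dA = ∫_{0}^{π/2} ∫_{0}^{5} (29r^2) · r dr dθ.

Inner integral (in r): ∫_{0}^{5} (29r^2) · r dr = 18125/4.

Outer integral (in θ): ∫_{0}^{π/2} (18125/4) dθ = 18125π/8.

Therefore ∬_D (29x^2 + 29y^2) dA = 18125π/8.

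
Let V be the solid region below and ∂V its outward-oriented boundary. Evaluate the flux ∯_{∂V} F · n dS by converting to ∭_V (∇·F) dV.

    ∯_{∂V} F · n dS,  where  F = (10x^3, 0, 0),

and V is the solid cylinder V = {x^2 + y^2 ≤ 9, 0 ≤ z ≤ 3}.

By the divergence theorem,

    ∯_{∂V} F · n dS = ∭_V (∇ · F) dV.

Compute the divergence:
    ∇ · F = ∂F_x/∂x + ∂F_y/∂y + ∂F_z/∂z = 30x^2 + 0 + 0 = 30x^2.

In cylindrical coordinates, x = r cos(θ), y = r sin(θ), z = z, dV = r dr dθ dz, with 0 ≤ r ≤ 3, 0 ≤ θ ≤ 2π, 0 ≤ z ≤ 3.

The integrand, after substitution and multiplying by the volume element, becomes (30r^2cos(θ)^2) · r, so

    ∭_V (∇·F) dV = ∫_0^{2π} ∫_0^{3} ∫_0^{3} (30r^2cos(θ)^2) · r dz dr dθ.

Inner (z from 0 to 3): 90r^3cos(θ)^2.
Middle (r from 0 to 3): 3645cos(θ)^2/2.
Outer (θ from 0 to 2π): 3645π/2.

Therefore ∯_{∂V} F · n dS = 3645π/2.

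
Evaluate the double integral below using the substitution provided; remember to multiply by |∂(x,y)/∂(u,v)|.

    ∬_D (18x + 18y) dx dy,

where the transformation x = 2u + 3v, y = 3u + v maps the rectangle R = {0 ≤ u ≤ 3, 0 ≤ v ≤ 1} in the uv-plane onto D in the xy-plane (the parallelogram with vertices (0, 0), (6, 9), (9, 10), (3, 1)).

Compute the Jacobian determinant of (x, y) with respect to (u, v):

    ∂(x,y)/∂(u,v) = | 2  3 | = (2)(1) - (3)(3) = -7.
                   | 3  1 |

Its absolute value is |J| = 7 (the area scaling factor).

Substituting x = 2u + 3v, y = 3u + v into the integrand,

    18x + 18y → 90u + 72v,

so the integral becomes

    ∬_R (90u + 72v) · |J| du dv = ∫_0^3 ∫_0^1 (630u + 504v) dv du.

Inner (v): 630u + 252.
Outer (u): 3591.

Therefore ∬_D (18x + 18y) dx dy = 3591.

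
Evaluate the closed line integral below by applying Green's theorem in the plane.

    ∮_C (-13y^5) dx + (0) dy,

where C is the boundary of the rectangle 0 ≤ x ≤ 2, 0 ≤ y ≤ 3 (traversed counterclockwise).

Green's theorem converts the closed line integral into a double integral over the enclosed region D:

    ∮_C P dx + Q dy = ∬_D (∂Q/∂x - ∂P/∂y) dA.

Here P = -13y^5, Q = 0, so

    ∂Q/∂x = 0,    ∂P/∂y = -65y^4,
    ∂Q/∂x - ∂P/∂y = 65y^4.

D is the region 0 ≤ x ≤ 2, 0 ≤ y ≤ 3. Evaluating the double integral:

    ∬_D (65y^4) dA = ∫_0^{2} ∫_0^{3} (65y^4) dy dx.

Inner (y from 0 to 3): 3159.
Outer (x from 0 to 2): 6318.

Therefore ∮_C P dx + Q dy = 6318.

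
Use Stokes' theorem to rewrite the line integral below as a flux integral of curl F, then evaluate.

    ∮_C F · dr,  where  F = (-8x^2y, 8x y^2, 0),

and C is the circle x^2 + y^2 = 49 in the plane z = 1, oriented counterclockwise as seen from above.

Let S be the flat disk x^2 + y^2 ≤ 49 in the plane z = 1, with upward unit normal n̂ = ẑ. By Stokes' theorem,

    ∮_C F · dr = ∬_S (∇ × F) · n̂ dS = ∬_D (curl F)_z dA,

where D is the disk x^2 + y^2 ≤ 49.

Compute the curl of F = (-8x^2y, 8x y^2, 0):
    (∇ × F)_x = ∂F_z/∂y - ∂F_y/∂z = 0,
    (∇ × F)_y = ∂F_x/∂z - ∂F_z/∂x = 0,
    (∇ × F)_z = ∂F_y/∂x - ∂F_x/∂y = 8x^2 + 8y^2.

On z = 1, (curl F)_z = 8x^2 + 8y^2.

Convert to polar (x = r cos θ, y = r sin θ, dA = r dr dθ); the integrand becomes 8r^2, so

    ∬_D (curl F)_z dA = ∫_0^{2π} ∫_0^{7} (8r^2) · r dr dθ.

Inner (r from 0 to 7): 4802.
Outer (θ from 0 to 2π): 9604π.

Therefore ∮_C F · dr = 9604π.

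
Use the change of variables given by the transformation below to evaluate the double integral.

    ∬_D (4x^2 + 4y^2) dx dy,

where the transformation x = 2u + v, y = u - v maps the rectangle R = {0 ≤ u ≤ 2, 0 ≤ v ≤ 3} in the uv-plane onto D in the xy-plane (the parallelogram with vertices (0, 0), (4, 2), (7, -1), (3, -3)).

Compute the Jacobian determinant of (x, y) with respect to (u, v):

    ∂(x,y)/∂(u,v) = | 2  1 | = (2)(-1) - (1)(1) = -3.
                   | 1  -1 |

Its absolute value is |J| = 3 (the area scaling factor).

Substituting x = 2u + v, y = u - v into the integrand,

    4x^2 + 4y^2 → 20u^2 + 8u v + 8v^2,

so the integral becomes

    ∬_R (20u^2 + 8u v + 8v^2) · |J| du dv = ∫_0^2 ∫_0^3 (60u^2 + 24u v + 24v^2) dv du.

Inner (v): 180u^2 + 108u + 216.
Outer (u): 1128.

Therefore ∬_D (4x^2 + 4y^2) dx dy = 1128.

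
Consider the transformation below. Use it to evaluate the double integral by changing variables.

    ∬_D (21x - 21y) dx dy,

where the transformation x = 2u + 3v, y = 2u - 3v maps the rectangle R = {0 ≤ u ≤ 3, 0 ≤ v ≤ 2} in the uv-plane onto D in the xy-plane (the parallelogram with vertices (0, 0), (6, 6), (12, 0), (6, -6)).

Compute the Jacobian determinant of (x, y) with respect to (u, v):

    ∂(x,y)/∂(u,v) = | 2  3 | = (2)(-3) - (3)(2) = -12.
                   | 2  -3 |

Its absolute value is |J| = 12 (the area scaling factor).

Substituting x = 2u + 3v, y = 2u - 3v into the integrand,

    21x - 21y → 126v,

so the integral becomes

    ∬_R (126v) · |J| du dv = ∫_0^3 ∫_0^2 (1512v) dv du.

Inner (v): 3024.
Outer (u): 9072.

Therefore ∬_D (21x - 21y) dx dy = 9072.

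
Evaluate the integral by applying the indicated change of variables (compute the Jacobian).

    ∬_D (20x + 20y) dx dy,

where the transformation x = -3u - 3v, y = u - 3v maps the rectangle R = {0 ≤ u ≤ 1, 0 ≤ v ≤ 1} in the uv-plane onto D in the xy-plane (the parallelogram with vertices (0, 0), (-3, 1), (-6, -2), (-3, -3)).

Compute the Jacobian determinant of (x, y) with respect to (u, v):

    ∂(x,y)/∂(u,v) = | -3  -3 | = (-3)(-3) - (-3)(1) = 12.
                   | 1  -3 |

Its absolute value is |J| = 12 (the area scaling factor).

Substituting x = -3u - 3v, y = u - 3v into the integrand,

    20x + 20y → -40u - 120v,

so the integral becomes

    ∬_R (-40u - 120v) · |J| du dv = ∫_0^1 ∫_0^1 (-480u - 1440v) dv du.

Inner (v): -480u - 720.
Outer (u): -960.

Therefore ∬_D (20x + 20y) dx dy = -960.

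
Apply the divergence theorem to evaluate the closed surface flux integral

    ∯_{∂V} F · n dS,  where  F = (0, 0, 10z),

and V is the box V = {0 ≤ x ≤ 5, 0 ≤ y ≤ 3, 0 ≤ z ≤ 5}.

By the divergence theorem,

    ∯_{∂V} F · n dS = ∭_V (∇ · F) dV.

Compute the divergence:
    ∇ · F = ∂F_x/∂x + ∂F_y/∂y + ∂F_z/∂z = 0 + 0 + 10 = 10.

V is a rectangular box, so dV = dx dy dz with 0 ≤ x ≤ 5, 0 ≤ y ≤ 3, 0 ≤ z ≤ 5.

Integrate (10) over V as an iterated integral:

    ∭_V (∇·F) dV = ∫_0^{5} ∫_0^{3} ∫_0^{5} (10) dz dy dx.

Inner (z from 0 to 5): 50.
Middle (y from 0 to 3): 150.
Outer (x from 0 to 5): 750.

Therefore ∯_{∂V} F · n dS = 750.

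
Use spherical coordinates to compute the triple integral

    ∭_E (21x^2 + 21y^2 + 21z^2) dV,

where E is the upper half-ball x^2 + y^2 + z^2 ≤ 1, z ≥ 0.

In spherical coordinates, x = ρ sin(φ) cos(θ), y = ρ sin(φ) sin(θ), z = ρ cos(φ), and dV = ρ^2 sin(φ) dρ dφ dθ.

The integrand becomes 21ρ^2, so

    ∭_E (21x^2 + 21y^2 + 21z^2) dV = ∫_{0}^{2π} ∫_{0}^{π/2} ∫_{0}^{1} (21ρ^2) · ρ^2 sin(φ) dρ dφ dθ.

Inner (ρ): 21sin(φ)/5.
Middle (φ): 21/5.
Outer (θ): 42π/5.

Therefore the triple integral equals 42π/5.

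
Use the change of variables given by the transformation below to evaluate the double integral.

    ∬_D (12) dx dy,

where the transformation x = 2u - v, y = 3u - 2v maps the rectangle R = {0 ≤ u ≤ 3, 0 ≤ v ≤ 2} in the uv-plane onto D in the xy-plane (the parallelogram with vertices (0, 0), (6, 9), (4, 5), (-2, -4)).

Compute the Jacobian determinant of (x, y) with respect to (u, v):

    ∂(x,y)/∂(u,v) = | 2  -1 | = (2)(-2) - (-1)(3) = -1.
                   | 3  -2 |

Its absolute value is |J| = 1 (the area scaling factor).

Substituting x = 2u - v, y = 3u - 2v into the integrand,

    12 → 12,

so the integral becomes

    ∬_R (12) · |J| du dv = ∫_0^3 ∫_0^2 (12) dv du.

Inner (v): 24.
Outer (u): 72.

Therefore ∬_D (12) dx dy = 72.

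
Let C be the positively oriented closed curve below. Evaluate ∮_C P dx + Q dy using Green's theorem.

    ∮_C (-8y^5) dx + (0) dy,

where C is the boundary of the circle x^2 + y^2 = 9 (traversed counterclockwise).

Green's theorem converts the closed line integral into a double integral over the enclosed region D:

    ∮_C P dx + Q dy = ∬_D (∂Q/∂x - ∂P/∂y) dA.

Here P = -8y^5, Q = 0, so

    ∂Q/∂x = 0,    ∂P/∂y = -40y^4,
    ∂Q/∂x - ∂P/∂y = 40y^4.

D is the region x^2 + y^2 ≤ 9. Evaluating the double integral:

In polar coordinates (x = r cos θ, y = r sin θ, dA = r dr dθ) the integrand becomes 40r^4sin(θ)^4, so

    ∬_D (40y^4) dA = ∫_0^{2π} ∫_0^{3} (40r^4sin(θ)^4) · r dr dθ.

Inner (r from 0 to 3): 4860sin(θ)^4.
Outer (θ from 0 to 2π): 3645π.

Therefore ∮_C P dx + Q dy = 3645π.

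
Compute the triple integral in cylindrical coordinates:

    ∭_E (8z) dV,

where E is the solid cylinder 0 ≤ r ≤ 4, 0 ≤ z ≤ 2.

In cylindrical coordinates, x = r cos(θ), y = r sin(θ), z = z, and dV = r dr dθ dz.

The integrand becomes 8z, so

    ∭_E (8z) dV = ∫_{0}^{2π} ∫_{0}^{4} ∫_{0}^{2} (8z) · r dz dr dθ.

Inner (z): 16r.
Middle (r from 0 to 4): 128.
Outer (θ): 256π.

Therefore the triple integral equals 256π.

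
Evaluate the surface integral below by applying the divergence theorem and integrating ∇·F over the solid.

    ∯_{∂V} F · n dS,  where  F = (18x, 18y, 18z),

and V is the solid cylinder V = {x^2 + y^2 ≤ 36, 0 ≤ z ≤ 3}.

By the divergence theorem,

    ∯_{∂V} F · n dS = ∭_V (∇ · F) dV.

Compute the divergence:
    ∇ · F = ∂F_x/∂x + ∂F_y/∂y + ∂F_z/∂z = 18 + 18 + 18 = 54.

In cylindrical coordinates, x = r cos(θ), y = r sin(θ), z = z, dV = r dr dθ dz, with 0 ≤ r ≤ 6, 0 ≤ θ ≤ 2π, 0 ≤ z ≤ 3.

The integrand, after substitution and multiplying by the volume element, becomes (54) · r, so

    ∭_V (∇·F) dV = ∫_0^{2π} ∫_0^{6} ∫_0^{3} (54) · r dz dr dθ.

Inner (z from 0 to 3): 162r.
Middle (r from 0 to 6): 2916.
Outer (θ from 0 to 2π): 5832π.

Therefore ∯_{∂V} F · n dS = 5832π.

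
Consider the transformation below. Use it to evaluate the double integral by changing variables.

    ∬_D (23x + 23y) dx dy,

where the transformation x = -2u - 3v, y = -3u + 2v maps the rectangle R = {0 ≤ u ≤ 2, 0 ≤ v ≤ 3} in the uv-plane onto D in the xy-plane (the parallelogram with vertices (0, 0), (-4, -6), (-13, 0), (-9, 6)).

Compute the Jacobian determinant of (x, y) with respect to (u, v):

    ∂(x,y)/∂(u,v) = | -2  -3 | = (-2)(2) - (-3)(-3) = -13.
                   | -3  2 |

Its absolute value is |J| = 13 (the area scaling factor).

Substituting x = -2u - 3v, y = -3u + 2v into the integrand,

    23x + 23y → -115u - 23v,

so the integral becomes

    ∬_R (-115u - 23v) · |J| du dv = ∫_0^2 ∫_0^3 (-1495u - 299v) dv du.

Inner (v): -4485u - 2691/2.
Outer (u): -11661.

Therefore ∬_D (23x + 23y) dx dy = -11661.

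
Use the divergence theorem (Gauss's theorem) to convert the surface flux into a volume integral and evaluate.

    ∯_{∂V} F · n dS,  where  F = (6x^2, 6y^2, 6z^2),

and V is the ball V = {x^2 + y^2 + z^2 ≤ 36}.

By the divergence theorem,

    ∯_{∂V} F · n dS = ∭_V (∇ · F) dV.

Compute the divergence:
    ∇ · F = ∂F_x/∂x + ∂F_y/∂y + ∂F_z/∂z = 12x + 12y + 12z.

In spherical coordinates, x = ρ sin(φ) cos(θ), y = ρ sin(φ) sin(θ), z = ρ cos(φ), dV = ρ^2 sin(φ) dρ dφ dθ, with 0 ≤ ρ ≤ 6, 0 ≤ φ ≤ π, 0 ≤ θ ≤ 2π.

The integrand, after substitution and multiplying by the volume element, becomes (12ρ (sqrt(2)sin(φ)sin(θ + π/4) + cos(φ))) · ρ^2 sin(φ), so

    ∭_V (∇·F) dV = ∫_0^{2π} ∫_0^{π} ∫_0^{6} (12ρ (sqrt(2)sin(φ)sin(θ + π/4) + cos(φ))) · ρ^2 sin(φ) dρ dφ dθ.

Inner (ρ from 0 to 6): 3888(sqrt(2)sin(φ)sin(θ + π/4) + cos(φ))sin(φ).
Middle (φ from 0 to π): 1944sqrt(2)π sin(θ + π/4).
Outer (θ from 0 to 2π): 0.

Therefore ∯_{∂V} F · n dS = 0.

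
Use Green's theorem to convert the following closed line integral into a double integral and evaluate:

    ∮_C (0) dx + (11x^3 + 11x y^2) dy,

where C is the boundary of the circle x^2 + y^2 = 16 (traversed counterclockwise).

Green's theorem converts the closed line integral into a double integral over the enclosed region D:

    ∮_C P dx + Q dy = ∬_D (∂Q/∂x - ∂P/∂y) dA.

Here P = 0, Q = 11x^3 + 11x y^2, so

    ∂Q/∂x = 33x^2 + 11y^2,    ∂P/∂y = 0,
    ∂Q/∂x - ∂P/∂y = 33x^2 + 11y^2.

D is the region x^2 + y^2 ≤ 16. Evaluating the double integral:

In polar coordinates (x = r cos θ, y = r sin θ, dA = r dr dθ) the integrand becomes 11r^2(cos(2θ) + 2), so

    ∬_D (33x^2 + 11y^2) dA = ∫_0^{2π} ∫_0^{4} (11r^2(cos(2θ) + 2)) · r dr dθ.

Inner (r from 0 to 4): 704cos(2θ) + 1408.
Outer (θ from 0 to 2π): 2816π.

Therefore ∮_C P dx + Q dy = 2816π.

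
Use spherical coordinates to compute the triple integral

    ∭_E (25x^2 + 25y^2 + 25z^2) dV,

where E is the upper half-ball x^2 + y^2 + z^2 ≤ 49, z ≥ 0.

In spherical coordinates, x = ρ sin(φ) cos(θ), y = ρ sin(φ) sin(θ), z = ρ cos(φ), and dV = ρ^2 sin(φ) dρ dφ dθ.

The integrand becomes 25ρ^2, so

    ∭_E (25x^2 + 25y^2 + 25z^2) dV = ∫_{0}^{2π} ∫_{0}^{π/2} ∫_{0}^{7} (25ρ^2) · ρ^2 sin(φ) dρ dφ dθ.

Inner (ρ): 84035sin(φ).
Middle (φ): 84035.
Outer (θ): 168070π.

Therefore the triple integral equals 168070π.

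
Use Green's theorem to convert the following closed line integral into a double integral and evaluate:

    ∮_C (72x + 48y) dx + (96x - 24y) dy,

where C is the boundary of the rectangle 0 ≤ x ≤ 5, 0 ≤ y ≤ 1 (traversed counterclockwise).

Green's theorem converts the closed line integral into a double integral over the enclosed region D:

    ∮_C P dx + Q dy = ∬_D (∂Q/∂x - ∂P/∂y) dA.

Here P = 72x + 48y, Q = 96x - 24y, so

    ∂Q/∂x = 96,    ∂P/∂y = 48,
    ∂Q/∂x - ∂P/∂y = 48.

D is the region 0 ≤ x ≤ 5, 0 ≤ y ≤ 1. Evaluating the double integral:

    ∬_D (48) dA = ∫_0^{5} ∫_0^{1} (48) dy dx.

Inner (y from 0 to 1): 48.
Outer (x from 0 to 5): 240.

Therefore ∮_C P dx + Q dy = 240.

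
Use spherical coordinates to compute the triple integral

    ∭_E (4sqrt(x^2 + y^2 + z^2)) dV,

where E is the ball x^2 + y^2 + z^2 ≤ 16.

In spherical coordinates, x = ρ sin(φ) cos(θ), y = ρ sin(φ) sin(θ), z = ρ cos(φ), and dV = ρ^2 sin(φ) dρ dφ dθ.

The integrand becomes 4ρ, so

    ∭_E (4sqrt(x^2 + y^2 + z^2)) dV = ∫_{0}^{2π} ∫_{0}^{π} ∫_{0}^{4} (4ρ) · ρ^2 sin(φ) dρ dφ dθ.

Inner (ρ): 256sin(φ).
Middle (φ): 512.
Outer (θ): 1024π.

Therefore the triple integral equals 1024π.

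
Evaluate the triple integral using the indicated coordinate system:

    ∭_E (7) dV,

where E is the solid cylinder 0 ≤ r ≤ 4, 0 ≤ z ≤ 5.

In cylindrical coordinates, x = r cos(θ), y = r sin(θ), z = z, and dV = r dr dθ dz.

The integrand becomes 7, so

    ∭_E (7) dV = ∫_{0}^{2π} ∫_{0}^{4} ∫_{0}^{5} (7) · r dz dr dθ.

Inner (z): 35r.
Middle (r from 0 to 4): 280.
Outer (θ): 560π.

Therefore the triple integral equals 560π.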